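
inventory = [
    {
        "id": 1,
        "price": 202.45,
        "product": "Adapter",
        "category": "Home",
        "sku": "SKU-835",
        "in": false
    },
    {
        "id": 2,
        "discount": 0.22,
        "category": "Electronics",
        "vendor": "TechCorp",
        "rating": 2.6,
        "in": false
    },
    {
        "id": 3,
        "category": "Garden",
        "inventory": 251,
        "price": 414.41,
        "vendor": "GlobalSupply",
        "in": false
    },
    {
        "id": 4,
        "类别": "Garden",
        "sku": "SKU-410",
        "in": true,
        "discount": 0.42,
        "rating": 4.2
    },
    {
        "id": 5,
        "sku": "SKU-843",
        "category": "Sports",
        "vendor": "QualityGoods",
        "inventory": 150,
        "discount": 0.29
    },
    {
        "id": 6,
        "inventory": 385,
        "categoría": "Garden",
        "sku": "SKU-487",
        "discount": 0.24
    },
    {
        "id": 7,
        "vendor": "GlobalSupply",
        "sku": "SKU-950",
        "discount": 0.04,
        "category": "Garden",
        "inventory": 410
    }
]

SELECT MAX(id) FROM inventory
7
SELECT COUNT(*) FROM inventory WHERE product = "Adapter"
1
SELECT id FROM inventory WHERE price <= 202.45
[1]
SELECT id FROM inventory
[1, 2, 3, 4, 5, 6, 7]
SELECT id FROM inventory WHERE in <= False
[1, 2, 3]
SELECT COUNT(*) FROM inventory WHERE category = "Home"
1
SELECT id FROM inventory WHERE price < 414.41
[1]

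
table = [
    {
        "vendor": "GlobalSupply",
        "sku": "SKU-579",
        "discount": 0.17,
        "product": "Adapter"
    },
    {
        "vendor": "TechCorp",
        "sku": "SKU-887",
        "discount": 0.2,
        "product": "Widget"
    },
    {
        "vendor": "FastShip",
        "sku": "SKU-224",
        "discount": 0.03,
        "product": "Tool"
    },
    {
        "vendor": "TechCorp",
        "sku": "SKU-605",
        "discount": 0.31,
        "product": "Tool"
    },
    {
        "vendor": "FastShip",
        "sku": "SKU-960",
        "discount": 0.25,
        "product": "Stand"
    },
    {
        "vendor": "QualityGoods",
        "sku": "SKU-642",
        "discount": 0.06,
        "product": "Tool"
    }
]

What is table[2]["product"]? "Tool"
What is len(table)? 6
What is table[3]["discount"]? 0.31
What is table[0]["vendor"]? "GlobalSupply"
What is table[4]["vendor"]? "FastShip"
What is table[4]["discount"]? 0.25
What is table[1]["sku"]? "SKU-887"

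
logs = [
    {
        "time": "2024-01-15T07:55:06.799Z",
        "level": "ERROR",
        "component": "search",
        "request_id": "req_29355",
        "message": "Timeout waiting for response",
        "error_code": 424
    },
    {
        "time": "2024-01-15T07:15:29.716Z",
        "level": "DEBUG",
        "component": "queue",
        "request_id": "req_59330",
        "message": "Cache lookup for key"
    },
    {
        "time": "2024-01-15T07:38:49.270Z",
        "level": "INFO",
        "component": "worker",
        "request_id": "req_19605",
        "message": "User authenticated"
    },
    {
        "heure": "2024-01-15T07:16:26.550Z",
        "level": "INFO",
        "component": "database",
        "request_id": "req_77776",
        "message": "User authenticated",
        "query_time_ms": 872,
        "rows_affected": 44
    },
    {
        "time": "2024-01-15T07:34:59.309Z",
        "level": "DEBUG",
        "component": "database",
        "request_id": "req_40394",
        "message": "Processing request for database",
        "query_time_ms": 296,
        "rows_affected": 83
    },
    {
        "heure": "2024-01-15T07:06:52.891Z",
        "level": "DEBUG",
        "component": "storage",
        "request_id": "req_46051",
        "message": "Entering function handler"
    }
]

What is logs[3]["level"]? "INFO"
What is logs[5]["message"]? "Entering function handler"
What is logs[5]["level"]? "DEBUG"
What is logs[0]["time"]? "2024-01-15T07:55:06.799Z"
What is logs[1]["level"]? "DEBUG"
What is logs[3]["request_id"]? "req_77776"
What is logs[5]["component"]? "storage"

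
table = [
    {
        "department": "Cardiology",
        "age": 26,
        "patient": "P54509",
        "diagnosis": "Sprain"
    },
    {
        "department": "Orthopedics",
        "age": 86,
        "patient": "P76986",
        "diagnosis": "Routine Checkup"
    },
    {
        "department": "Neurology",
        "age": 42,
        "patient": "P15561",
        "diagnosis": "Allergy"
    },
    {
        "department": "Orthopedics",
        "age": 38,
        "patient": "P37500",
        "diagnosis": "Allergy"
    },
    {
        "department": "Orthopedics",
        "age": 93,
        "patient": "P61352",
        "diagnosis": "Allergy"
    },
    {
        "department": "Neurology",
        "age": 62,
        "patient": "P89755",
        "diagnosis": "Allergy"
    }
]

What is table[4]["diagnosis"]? "Allergy"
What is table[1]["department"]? "Orthopedics"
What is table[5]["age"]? 62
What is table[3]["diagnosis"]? "Allergy"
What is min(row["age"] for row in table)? 26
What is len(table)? 6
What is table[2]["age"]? 42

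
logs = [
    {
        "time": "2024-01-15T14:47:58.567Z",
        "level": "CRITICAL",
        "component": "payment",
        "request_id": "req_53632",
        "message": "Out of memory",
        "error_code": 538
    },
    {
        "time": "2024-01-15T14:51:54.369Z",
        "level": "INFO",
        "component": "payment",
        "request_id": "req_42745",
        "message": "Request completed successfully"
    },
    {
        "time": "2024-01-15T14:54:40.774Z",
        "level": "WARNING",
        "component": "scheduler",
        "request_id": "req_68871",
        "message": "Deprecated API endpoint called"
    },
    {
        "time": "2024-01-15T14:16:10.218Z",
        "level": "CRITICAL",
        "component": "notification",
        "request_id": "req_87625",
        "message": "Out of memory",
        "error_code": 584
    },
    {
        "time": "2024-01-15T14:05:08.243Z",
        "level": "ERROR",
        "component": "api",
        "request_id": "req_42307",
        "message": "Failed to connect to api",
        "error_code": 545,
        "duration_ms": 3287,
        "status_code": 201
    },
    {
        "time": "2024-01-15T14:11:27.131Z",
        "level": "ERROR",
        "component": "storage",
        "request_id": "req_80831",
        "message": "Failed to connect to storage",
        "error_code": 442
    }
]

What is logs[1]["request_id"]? "req_42745"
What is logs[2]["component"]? "scheduler"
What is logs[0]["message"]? "Out of memory"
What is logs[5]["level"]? "ERROR"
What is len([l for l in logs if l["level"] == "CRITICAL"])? 2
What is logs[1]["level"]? "INFO"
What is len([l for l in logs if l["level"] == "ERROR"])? 2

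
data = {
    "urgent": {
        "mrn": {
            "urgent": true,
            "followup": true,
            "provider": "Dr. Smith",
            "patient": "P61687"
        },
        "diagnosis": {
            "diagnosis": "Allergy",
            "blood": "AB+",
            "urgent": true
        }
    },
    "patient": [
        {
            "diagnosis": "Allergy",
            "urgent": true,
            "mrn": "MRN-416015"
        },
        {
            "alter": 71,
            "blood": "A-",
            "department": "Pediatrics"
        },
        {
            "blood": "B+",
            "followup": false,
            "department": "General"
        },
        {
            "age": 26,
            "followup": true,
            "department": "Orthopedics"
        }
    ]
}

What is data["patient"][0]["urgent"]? True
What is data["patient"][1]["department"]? "Pediatrics"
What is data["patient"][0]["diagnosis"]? "Allergy"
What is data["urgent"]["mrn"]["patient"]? "P61687"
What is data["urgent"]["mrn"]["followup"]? True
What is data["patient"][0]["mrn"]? "MRN-416015"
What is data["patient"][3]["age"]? 26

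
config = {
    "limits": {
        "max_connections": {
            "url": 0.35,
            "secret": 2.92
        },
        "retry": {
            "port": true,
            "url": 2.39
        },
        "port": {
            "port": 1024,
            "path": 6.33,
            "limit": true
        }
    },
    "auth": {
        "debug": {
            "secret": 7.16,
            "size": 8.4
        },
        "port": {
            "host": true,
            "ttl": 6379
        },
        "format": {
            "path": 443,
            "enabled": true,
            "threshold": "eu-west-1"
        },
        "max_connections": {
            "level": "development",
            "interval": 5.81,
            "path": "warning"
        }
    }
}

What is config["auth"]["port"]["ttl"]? 6379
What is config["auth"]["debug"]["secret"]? 7.16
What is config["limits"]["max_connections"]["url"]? 0.35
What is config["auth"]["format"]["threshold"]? "eu-west-1"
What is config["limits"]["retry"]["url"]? 2.39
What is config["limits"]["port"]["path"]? 6.33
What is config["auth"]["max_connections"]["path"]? "warning"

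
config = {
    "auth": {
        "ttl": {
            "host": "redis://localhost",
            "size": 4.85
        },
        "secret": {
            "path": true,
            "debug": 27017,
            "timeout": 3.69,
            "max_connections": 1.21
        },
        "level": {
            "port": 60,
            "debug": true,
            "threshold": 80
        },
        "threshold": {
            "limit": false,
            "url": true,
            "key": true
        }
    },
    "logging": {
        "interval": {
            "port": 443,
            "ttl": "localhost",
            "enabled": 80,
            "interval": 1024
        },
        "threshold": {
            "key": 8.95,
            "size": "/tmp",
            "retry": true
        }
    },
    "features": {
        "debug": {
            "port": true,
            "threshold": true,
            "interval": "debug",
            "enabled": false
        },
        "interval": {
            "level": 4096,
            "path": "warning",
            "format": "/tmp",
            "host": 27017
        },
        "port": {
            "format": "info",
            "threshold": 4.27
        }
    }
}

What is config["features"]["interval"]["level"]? 4096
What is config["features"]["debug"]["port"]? True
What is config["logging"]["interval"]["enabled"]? 80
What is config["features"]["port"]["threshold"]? 4.27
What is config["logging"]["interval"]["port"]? 443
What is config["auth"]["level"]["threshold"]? 80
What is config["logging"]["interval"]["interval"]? 1024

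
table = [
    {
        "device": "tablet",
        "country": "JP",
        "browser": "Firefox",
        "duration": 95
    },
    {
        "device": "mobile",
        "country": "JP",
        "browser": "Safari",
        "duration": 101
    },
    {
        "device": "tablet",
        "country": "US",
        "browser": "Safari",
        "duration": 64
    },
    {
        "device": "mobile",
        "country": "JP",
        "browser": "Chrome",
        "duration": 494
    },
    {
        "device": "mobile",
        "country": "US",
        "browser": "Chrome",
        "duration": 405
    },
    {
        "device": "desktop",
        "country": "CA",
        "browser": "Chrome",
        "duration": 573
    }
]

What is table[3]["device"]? "mobile"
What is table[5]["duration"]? 573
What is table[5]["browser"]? "Chrome"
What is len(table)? 6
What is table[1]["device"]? "mobile"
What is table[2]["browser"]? "Safari"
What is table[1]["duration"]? 101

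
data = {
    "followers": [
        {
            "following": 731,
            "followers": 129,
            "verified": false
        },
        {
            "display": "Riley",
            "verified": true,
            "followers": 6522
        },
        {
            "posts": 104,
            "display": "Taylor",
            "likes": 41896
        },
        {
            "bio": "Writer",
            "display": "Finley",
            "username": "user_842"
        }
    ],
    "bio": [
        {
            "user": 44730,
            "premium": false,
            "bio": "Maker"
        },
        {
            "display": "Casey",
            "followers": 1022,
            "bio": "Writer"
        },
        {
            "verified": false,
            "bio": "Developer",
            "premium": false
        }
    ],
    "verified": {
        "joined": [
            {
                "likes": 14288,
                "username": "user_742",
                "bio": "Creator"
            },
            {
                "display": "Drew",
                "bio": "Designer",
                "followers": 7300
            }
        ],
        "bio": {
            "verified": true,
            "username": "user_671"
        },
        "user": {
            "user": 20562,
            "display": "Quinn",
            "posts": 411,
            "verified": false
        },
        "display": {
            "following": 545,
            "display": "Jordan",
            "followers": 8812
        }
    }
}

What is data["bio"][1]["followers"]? 1022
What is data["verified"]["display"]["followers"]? 8812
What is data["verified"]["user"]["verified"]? False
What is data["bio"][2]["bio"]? "Developer"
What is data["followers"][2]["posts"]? 104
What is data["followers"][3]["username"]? "user_842"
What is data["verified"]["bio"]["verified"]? True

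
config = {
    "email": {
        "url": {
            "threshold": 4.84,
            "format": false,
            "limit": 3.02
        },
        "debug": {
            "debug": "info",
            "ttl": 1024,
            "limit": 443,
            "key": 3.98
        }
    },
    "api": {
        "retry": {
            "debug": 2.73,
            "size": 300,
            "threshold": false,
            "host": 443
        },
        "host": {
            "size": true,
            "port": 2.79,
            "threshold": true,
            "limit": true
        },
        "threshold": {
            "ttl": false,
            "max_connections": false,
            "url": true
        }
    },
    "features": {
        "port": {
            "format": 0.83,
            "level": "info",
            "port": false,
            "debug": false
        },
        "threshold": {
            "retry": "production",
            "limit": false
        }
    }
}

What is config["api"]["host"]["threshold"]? True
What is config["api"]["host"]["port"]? 2.79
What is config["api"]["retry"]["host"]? 443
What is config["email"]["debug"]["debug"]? "info"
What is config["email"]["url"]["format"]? False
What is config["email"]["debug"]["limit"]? 443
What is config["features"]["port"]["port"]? False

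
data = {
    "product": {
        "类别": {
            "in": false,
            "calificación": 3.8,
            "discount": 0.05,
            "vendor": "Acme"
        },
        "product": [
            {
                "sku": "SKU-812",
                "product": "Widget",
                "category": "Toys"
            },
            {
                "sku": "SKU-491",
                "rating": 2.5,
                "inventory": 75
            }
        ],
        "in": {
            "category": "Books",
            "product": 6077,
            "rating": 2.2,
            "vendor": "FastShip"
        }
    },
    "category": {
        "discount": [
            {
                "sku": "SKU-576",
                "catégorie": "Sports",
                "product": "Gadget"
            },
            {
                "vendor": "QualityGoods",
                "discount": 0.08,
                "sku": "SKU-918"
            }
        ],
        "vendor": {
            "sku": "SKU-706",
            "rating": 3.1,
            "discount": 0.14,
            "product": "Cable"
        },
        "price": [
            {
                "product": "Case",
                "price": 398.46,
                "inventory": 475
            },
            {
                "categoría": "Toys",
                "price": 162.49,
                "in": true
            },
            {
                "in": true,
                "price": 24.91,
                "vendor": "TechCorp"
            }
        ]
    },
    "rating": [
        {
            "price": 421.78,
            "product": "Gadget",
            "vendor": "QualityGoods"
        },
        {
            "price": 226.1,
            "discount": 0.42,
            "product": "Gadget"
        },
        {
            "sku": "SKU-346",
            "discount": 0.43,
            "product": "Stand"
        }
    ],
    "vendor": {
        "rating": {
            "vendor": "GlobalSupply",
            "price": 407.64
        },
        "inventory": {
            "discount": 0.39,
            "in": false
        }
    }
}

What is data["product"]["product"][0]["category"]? "Toys"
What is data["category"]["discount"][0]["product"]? "Gadget"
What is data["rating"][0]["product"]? "Gadget"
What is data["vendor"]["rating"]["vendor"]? "GlobalSupply"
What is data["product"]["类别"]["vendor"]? "Acme"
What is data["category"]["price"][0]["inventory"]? 475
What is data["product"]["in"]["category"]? "Books"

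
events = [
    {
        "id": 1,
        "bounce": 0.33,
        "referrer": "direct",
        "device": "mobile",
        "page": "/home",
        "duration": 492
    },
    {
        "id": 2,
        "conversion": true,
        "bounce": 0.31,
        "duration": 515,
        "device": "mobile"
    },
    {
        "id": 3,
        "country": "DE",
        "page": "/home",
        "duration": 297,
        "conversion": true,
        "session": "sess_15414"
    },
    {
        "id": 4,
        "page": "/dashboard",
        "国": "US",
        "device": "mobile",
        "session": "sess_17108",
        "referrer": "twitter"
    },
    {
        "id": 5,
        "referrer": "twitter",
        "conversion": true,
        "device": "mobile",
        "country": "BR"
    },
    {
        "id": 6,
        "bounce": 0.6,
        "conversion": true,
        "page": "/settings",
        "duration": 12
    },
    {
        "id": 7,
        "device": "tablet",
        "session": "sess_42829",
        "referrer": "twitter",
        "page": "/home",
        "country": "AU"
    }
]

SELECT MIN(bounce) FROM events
0.31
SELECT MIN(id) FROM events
1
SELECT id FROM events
[1, 2, 3, 4, 5, 6, 7]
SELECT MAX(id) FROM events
7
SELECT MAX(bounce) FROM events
0.6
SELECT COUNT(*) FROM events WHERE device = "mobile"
4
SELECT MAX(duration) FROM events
515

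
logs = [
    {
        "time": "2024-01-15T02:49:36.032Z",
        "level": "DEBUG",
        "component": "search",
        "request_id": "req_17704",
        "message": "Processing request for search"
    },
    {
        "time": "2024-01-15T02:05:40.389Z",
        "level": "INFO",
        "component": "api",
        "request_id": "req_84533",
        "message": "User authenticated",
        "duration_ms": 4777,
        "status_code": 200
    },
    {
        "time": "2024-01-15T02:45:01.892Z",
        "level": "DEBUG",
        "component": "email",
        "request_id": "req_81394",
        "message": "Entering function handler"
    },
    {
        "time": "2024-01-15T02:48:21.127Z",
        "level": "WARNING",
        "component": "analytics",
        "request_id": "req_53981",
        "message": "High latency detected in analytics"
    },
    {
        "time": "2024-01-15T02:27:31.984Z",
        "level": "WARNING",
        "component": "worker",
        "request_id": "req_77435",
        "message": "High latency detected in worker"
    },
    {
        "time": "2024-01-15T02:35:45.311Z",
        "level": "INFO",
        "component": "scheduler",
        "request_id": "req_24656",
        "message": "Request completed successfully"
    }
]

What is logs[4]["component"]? "worker"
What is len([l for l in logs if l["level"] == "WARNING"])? 2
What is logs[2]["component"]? "email"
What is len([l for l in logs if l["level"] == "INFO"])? 2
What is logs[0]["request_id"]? "req_17704"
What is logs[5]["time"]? "2024-01-15T02:35:45.311Z"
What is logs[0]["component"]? "search"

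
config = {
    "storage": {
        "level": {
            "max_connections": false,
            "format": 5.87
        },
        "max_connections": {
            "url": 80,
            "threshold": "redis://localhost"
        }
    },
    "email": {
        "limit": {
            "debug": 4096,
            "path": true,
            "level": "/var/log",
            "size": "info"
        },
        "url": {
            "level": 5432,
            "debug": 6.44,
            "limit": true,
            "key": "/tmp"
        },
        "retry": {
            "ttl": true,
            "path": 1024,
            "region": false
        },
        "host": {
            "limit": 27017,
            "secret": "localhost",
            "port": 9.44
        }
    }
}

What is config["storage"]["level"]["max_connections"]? False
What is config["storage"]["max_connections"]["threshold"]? "redis://localhost"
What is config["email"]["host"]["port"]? 9.44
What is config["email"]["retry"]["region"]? False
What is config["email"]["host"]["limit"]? 27017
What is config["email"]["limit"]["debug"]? 4096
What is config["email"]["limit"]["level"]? "/var/log"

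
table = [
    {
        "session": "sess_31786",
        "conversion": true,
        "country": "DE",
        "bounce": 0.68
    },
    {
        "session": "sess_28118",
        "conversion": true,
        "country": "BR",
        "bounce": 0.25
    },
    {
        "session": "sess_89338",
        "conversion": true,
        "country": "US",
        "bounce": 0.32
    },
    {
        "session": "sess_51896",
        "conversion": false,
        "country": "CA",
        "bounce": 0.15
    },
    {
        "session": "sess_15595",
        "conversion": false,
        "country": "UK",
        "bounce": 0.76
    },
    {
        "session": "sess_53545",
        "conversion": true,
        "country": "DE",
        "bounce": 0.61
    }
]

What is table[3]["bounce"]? 0.15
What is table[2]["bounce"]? 0.32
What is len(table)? 6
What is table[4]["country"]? "UK"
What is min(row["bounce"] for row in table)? 0.15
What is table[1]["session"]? "sess_28118"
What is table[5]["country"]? "DE"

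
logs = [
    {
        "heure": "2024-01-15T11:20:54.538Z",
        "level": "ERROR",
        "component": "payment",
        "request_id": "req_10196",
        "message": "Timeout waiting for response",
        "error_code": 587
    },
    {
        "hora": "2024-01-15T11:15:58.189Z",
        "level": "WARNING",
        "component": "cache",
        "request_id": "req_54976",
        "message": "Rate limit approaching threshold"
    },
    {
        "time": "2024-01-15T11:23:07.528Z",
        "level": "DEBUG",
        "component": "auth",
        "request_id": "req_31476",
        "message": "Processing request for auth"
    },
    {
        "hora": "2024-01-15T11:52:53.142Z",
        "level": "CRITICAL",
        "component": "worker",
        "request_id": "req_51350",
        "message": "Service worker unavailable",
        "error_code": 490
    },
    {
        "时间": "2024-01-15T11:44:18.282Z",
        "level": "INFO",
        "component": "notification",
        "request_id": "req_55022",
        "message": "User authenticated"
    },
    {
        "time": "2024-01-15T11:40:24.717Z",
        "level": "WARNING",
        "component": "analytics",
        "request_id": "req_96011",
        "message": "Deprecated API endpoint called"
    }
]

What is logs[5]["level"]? "WARNING"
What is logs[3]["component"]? "worker"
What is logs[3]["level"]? "CRITICAL"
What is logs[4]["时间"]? "2024-01-15T11:44:18.282Z"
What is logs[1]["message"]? "Rate limit approaching threshold"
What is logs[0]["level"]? "ERROR"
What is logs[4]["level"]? "INFO"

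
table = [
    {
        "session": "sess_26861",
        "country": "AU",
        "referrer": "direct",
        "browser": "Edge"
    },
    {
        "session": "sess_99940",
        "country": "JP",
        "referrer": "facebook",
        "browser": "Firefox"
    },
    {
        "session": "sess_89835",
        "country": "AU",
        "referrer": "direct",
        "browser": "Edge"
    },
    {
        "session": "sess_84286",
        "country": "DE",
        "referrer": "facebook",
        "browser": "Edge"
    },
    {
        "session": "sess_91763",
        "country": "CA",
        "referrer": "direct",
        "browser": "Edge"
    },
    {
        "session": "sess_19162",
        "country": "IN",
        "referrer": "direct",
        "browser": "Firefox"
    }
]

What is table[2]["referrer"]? "direct"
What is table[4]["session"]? "sess_91763"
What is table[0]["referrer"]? "direct"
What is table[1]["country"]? "JP"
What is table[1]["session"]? "sess_99940"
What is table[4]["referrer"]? "direct"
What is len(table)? 6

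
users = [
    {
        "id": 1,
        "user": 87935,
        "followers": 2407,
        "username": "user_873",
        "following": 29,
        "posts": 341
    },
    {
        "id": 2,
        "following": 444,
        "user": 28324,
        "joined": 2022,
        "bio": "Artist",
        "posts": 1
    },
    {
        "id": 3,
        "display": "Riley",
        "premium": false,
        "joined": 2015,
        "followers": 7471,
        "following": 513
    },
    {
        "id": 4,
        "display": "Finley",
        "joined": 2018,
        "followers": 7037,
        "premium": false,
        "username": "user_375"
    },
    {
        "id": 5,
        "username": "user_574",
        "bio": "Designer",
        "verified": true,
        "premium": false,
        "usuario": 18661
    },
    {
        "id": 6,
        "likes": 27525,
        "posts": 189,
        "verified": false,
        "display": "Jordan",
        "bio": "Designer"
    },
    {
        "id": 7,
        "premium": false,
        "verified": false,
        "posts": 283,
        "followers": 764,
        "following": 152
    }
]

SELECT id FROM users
[1, 2, 3, 4, 5, 6, 7]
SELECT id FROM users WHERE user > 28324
[1]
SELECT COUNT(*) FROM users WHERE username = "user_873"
1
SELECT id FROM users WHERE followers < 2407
[7]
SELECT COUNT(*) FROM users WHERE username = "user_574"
1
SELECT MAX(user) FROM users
87935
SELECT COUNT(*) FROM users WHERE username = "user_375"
1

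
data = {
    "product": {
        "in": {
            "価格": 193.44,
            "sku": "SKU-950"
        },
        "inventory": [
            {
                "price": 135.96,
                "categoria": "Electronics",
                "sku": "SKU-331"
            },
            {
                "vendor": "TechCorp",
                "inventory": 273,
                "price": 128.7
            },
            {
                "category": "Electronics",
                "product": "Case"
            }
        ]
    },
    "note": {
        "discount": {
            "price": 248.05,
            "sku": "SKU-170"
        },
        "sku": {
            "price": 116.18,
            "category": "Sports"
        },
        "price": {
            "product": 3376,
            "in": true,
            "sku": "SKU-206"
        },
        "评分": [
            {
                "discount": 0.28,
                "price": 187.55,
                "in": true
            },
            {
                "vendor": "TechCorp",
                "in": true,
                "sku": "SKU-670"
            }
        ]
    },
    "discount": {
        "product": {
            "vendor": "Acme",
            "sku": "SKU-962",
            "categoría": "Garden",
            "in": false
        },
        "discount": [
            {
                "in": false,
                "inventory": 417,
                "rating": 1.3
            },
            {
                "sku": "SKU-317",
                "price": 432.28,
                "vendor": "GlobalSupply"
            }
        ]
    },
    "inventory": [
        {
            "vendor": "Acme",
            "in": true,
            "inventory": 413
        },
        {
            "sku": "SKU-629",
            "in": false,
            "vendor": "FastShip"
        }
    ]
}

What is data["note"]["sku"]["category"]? "Sports"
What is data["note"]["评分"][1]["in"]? True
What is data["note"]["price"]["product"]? 3376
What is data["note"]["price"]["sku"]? "SKU-206"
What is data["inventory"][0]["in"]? True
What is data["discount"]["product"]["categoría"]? "Garden"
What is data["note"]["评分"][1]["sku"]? "SKU-670"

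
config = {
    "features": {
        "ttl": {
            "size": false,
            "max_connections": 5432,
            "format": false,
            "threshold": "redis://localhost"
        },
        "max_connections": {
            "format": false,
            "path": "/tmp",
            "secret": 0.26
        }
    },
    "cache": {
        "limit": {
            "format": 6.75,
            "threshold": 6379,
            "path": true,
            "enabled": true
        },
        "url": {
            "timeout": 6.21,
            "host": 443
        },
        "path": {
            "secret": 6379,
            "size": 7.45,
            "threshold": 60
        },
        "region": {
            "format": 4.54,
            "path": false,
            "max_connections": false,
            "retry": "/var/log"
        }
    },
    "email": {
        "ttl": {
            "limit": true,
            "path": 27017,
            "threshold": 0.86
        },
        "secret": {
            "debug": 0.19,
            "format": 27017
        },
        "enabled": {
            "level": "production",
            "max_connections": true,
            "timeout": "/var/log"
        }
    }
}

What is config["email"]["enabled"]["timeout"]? "/var/log"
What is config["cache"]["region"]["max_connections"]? False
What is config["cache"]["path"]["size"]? 7.45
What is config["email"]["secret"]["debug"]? 0.19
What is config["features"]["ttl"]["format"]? False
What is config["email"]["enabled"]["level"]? "production"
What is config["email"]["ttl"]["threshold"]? 0.86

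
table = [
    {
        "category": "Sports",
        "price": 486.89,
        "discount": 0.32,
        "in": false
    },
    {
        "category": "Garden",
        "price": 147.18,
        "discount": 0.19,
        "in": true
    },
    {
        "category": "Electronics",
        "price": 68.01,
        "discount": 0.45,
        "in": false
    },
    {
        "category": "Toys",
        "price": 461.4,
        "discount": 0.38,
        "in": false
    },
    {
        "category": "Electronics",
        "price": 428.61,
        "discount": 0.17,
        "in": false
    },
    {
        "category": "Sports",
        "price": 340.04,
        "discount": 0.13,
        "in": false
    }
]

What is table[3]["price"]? 461.4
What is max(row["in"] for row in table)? True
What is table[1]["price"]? 147.18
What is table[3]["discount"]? 0.38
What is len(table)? 6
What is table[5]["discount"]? 0.13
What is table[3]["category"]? "Toys"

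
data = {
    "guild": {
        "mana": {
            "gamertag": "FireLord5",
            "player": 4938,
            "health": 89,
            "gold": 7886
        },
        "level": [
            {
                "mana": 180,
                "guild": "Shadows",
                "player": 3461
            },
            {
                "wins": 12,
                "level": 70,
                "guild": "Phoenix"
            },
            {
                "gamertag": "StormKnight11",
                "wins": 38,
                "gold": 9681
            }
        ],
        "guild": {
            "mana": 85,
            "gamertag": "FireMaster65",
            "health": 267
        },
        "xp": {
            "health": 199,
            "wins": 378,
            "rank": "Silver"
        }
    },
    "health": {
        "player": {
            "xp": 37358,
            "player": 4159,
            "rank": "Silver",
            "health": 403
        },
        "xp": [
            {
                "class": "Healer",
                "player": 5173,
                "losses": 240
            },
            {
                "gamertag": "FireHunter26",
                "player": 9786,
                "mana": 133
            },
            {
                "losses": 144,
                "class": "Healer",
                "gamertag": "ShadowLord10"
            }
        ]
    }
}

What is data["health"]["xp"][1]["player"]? 9786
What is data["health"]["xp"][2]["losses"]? 144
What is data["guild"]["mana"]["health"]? 89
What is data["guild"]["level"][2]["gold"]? 9681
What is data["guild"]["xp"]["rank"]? "Silver"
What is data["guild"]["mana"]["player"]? 4938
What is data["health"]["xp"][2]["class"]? "Healer"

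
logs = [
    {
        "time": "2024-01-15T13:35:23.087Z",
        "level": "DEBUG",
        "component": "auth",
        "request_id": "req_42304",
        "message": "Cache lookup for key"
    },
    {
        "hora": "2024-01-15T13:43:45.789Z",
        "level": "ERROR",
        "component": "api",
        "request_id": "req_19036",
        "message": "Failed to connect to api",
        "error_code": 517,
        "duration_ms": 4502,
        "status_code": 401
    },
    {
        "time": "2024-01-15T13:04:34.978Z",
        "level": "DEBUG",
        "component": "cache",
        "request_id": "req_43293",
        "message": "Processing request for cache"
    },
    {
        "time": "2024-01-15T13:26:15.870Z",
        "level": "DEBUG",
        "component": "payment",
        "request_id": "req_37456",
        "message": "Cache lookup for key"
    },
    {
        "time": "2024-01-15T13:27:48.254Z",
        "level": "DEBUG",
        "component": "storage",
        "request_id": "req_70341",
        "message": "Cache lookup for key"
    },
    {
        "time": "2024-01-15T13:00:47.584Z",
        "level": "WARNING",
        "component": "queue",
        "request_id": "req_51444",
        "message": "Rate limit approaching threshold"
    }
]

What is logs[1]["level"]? "ERROR"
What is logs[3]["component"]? "payment"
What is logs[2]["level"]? "DEBUG"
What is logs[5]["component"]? "queue"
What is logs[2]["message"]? "Processing request for cache"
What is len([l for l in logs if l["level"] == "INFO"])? 0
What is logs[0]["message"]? "Cache lookup for key"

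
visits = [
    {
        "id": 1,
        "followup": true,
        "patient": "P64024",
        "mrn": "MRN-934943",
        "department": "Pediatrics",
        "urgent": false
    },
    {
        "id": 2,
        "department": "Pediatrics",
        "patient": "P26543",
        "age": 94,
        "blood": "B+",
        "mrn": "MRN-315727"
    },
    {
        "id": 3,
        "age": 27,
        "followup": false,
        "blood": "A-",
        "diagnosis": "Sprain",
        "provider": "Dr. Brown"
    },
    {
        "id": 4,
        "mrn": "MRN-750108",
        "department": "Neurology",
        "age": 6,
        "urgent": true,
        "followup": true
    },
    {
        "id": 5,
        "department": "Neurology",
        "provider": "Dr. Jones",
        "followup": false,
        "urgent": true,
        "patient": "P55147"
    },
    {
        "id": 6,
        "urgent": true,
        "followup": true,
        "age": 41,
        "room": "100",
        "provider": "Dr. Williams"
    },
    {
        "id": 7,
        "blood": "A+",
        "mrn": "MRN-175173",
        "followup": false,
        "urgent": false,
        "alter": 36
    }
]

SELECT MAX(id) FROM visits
7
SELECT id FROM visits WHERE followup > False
[1, 4, 6]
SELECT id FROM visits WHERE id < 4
[1, 2, 3]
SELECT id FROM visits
[1, 2, 3, 4, 5, 6, 7]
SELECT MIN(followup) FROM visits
False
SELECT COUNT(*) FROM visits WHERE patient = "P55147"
1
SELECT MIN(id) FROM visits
1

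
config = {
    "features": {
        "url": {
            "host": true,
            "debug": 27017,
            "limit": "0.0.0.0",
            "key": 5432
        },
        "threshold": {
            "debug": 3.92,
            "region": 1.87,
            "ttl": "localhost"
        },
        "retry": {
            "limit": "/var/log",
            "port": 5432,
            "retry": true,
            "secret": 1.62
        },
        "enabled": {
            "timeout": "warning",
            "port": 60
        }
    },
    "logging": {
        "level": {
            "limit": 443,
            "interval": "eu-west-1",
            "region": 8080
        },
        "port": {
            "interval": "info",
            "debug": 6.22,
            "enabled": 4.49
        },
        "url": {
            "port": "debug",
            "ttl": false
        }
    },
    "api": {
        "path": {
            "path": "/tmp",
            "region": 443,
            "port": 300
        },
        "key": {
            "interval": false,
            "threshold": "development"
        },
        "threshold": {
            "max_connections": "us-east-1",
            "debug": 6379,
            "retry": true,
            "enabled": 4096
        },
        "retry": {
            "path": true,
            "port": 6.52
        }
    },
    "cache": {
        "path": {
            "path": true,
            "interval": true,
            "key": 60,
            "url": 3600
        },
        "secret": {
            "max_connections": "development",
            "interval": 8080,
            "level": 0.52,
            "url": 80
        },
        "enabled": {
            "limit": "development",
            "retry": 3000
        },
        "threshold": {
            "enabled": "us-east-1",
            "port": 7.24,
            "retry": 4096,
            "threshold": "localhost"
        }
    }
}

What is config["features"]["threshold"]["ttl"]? "localhost"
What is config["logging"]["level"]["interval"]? "eu-west-1"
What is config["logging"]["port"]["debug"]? 6.22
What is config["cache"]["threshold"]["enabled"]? "us-east-1"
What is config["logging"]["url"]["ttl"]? False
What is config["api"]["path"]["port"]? 300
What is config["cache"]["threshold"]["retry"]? 4096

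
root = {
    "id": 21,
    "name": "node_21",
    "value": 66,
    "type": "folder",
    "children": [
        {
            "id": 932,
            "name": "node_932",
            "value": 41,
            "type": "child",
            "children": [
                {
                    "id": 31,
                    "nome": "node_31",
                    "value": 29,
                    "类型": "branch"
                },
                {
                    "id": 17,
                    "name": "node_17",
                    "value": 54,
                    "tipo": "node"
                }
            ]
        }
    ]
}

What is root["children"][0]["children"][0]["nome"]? "node_31"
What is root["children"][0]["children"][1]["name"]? "node_17"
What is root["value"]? 66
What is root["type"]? "folder"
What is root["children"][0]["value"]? 41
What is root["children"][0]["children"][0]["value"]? 29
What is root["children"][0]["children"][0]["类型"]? "branch"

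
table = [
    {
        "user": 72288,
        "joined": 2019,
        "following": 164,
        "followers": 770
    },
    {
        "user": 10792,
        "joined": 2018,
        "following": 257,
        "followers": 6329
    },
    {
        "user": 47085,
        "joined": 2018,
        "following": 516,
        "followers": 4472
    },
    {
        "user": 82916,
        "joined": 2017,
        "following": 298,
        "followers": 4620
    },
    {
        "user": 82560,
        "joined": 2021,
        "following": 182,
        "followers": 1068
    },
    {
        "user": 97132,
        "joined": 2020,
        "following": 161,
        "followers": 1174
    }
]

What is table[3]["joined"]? 2017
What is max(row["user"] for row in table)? 97132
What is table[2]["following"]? 516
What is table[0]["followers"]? 770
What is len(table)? 6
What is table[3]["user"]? 82916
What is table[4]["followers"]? 1068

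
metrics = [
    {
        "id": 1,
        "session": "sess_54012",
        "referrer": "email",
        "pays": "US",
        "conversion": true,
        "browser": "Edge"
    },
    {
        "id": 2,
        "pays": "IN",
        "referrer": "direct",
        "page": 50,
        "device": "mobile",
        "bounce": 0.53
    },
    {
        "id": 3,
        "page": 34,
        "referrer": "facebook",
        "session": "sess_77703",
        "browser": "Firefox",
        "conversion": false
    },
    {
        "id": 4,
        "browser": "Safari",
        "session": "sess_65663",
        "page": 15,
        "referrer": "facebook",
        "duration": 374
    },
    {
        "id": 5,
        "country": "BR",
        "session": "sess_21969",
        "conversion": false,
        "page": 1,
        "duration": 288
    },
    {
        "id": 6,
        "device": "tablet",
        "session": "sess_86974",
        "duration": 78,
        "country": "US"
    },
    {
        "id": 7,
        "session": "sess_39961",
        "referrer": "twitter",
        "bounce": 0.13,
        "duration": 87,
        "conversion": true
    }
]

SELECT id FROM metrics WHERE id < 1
[]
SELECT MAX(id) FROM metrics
7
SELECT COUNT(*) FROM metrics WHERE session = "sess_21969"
1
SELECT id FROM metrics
[1, 2, 3, 4, 5, 6, 7]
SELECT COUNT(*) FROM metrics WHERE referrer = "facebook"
2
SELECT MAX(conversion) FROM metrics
True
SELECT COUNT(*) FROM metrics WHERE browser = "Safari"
1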